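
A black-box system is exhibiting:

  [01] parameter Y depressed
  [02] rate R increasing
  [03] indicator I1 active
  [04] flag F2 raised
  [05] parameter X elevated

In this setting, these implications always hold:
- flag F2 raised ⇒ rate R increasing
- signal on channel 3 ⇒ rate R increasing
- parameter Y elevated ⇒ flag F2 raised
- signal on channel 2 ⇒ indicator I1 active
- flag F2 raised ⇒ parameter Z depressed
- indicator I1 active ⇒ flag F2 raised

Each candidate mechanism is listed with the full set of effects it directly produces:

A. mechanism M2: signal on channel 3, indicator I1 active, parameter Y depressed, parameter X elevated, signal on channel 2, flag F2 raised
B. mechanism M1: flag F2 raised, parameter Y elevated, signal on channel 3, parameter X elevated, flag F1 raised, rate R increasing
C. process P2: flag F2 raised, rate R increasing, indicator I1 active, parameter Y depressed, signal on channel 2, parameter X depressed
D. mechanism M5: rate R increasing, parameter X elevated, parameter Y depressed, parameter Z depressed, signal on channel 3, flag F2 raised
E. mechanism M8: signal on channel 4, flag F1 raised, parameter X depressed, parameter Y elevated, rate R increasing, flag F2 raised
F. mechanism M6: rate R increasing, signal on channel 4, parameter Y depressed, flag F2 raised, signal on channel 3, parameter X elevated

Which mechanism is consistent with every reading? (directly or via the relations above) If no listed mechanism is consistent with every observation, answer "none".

Checking each candidate against the observations:
(A) mechanism M2 — parameter Y depressed +; rate R increasing + (via signal on channel 3 → rate R increasing); indicator I1 active +; flag F2 raised +; parameter X elevated +
(B) mechanism M1 — fails on parameter Y depressed, indicator I1 active (predicts parameter Y elevated, not parameter Y depressed)
(C) process P2 — fails on parameter X elevated (predicts parameter X depressed, not parameter X elevated)
(D) mechanism M5 — does not account for indicator I1 active
(E) mechanism M8 — parameter Y depressed -; rate R increasing +; indicator I1 active -; flag F2 raised +; parameter X elevated -
(F) mechanism M6 — does not account for indicator I1 active
Only (A) is consistent with every observation.

A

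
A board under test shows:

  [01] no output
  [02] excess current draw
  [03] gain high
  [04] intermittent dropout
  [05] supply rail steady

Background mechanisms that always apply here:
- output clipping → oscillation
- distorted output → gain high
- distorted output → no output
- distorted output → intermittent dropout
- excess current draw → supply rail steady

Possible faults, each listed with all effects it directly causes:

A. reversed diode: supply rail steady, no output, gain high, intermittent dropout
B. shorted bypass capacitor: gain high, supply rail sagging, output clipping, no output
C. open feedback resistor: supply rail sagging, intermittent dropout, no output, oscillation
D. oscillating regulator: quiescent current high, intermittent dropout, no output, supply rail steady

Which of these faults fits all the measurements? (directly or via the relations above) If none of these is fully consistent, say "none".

none

Testing each hypothesis:
(A) reversed diode — no output match; excess current draw miss; gain high match; intermittent dropout match; supply rail steady match
(B) shorted bypass capacitor — fails on excess current draw, intermittent dropout, supply rail steady (predicts supply rail sagging, not supply rail steady)
(C) open feedback resistor — fails on excess current draw, gain high, supply rail steady (predicts supply rail sagging, not supply rail steady)
(D) oscillating regulator — does not account for excess current draw, gain high
Every candidate fails on at least one observation.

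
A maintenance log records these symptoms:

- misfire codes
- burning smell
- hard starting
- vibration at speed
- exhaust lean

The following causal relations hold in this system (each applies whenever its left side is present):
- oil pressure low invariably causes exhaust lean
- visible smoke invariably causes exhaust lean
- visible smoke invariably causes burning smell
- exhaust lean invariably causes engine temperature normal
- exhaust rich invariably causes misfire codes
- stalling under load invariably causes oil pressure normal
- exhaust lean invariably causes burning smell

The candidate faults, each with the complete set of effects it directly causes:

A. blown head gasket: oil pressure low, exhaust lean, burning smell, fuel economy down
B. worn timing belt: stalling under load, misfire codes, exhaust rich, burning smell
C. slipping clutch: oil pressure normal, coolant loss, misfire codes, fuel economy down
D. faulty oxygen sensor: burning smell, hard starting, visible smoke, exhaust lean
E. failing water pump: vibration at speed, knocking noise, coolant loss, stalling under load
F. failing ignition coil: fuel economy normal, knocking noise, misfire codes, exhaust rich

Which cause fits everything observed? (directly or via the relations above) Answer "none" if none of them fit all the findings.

Checking each candidate against the observations:
(A) blown head gasket — misfire codes -; burning smell +; hard starting -; vibration at speed -; exhaust lean +
(B) worn timing belt — fails on hard starting, vibration at speed, exhaust lean (predicts exhaust rich, not exhaust lean)
(C) slipping clutch — misfire codes +; burning smell -; hard starting -; vibration at speed -; exhaust lean -
(D) faulty oxygen sensor — misfire codes -; burning smell +; hard starting +; vibration at speed -; exhaust lean +
(E) failing water pump — does not account for misfire codes, burning smell, hard starting, exhaust lean
(F) failing ignition coil — misfire codes +; burning smell -; hard starting -; vibration at speed -; exhaust lean -
No candidate is consistent with all observations.

none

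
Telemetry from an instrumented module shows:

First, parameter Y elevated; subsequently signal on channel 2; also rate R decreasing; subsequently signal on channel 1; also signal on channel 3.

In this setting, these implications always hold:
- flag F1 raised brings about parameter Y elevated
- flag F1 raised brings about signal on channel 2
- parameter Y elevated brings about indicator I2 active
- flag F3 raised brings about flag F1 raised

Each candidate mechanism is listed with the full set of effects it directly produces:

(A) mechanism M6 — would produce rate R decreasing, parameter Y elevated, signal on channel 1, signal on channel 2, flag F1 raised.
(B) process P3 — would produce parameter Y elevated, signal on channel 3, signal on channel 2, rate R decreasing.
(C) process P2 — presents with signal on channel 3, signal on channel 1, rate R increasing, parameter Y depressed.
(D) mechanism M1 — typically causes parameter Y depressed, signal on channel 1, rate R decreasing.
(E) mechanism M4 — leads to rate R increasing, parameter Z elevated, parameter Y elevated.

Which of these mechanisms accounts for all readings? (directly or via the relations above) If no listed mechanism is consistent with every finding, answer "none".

Testing each hypothesis:
(A) mechanism M6 — parameter Y elevated yes; signal on channel 2 yes; rate R decreasing yes; signal on channel 1 yes; signal on channel 3 NO
(B) process P3 — parameter Y elevated yes; signal on channel 2 yes; rate R decreasing yes; signal on channel 1 NO; signal on channel 3 yes
(C) process P2 — fails on parameter Y elevated, signal on channel 2, rate R decreasing (predicts parameter Y depressed, not parameter Y elevated; predicts rate R increasing, not rate R decreasing)
(D) mechanism M1 — fails on parameter Y elevated, signal on channel 2, signal on channel 3 (predicts parameter Y depressed, not parameter Y elevated)
(E) mechanism M4 — parameter Y elevated yes; signal on channel 2 NO; rate R decreasing NO; signal on channel 1 NO; signal on channel 3 NO
Every candidate fails on at least one observation.

none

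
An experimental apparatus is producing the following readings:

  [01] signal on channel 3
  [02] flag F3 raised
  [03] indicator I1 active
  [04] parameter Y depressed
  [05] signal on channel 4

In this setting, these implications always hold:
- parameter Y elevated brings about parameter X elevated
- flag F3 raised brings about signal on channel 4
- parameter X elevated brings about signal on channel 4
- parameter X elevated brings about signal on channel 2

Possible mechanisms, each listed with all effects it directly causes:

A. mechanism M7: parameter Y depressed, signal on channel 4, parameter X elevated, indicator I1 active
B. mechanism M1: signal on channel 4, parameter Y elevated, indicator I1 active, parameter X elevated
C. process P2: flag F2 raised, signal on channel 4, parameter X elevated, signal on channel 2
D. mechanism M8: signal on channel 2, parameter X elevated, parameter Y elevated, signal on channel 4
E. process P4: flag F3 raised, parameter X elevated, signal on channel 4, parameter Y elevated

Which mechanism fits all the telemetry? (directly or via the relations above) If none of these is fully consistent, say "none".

Testing each hypothesis:
(A) mechanism M7 — signal on channel 3 miss; flag F3 raised miss; indicator I1 active match; parameter Y depressed match; signal on channel 4 match
(B) mechanism M1 — fails on signal on channel 3, flag F3 raised, parameter Y depressed (predicts parameter Y elevated, not parameter Y depressed)
(C) process P2 — does not account for signal on channel 3, flag F3 raised, indicator I1 active, parameter Y depressed
(D) mechanism M8 — signal on channel 3 miss; flag F3 raised miss; indicator I1 active miss; parameter Y depressed miss; signal on channel 4 match
(E) process P4 — signal on channel 3 miss; flag F3 raised match; indicator I1 active miss; parameter Y depressed miss; signal on channel 4 match
Every candidate fails on at least one observation.

none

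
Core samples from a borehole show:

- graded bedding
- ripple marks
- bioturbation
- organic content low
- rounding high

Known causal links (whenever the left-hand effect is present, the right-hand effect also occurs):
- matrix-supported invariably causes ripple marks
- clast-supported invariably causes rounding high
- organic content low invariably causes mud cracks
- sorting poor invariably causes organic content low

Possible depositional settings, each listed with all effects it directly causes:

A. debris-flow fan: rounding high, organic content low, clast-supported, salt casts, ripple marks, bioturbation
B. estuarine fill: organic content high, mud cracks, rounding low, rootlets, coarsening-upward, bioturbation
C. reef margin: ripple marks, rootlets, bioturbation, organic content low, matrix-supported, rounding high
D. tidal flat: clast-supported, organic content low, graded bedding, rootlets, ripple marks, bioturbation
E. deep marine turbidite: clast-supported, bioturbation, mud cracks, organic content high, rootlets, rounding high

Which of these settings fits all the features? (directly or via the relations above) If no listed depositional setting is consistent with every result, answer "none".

D

For each candidate, compare predicted effects to what was observed:
(A) debris-flow fan — graded bedding NO; ripple marks yes; bioturbation yes; organic content low yes; rounding high yes
(B) estuarine fill — fails on graded bedding, ripple marks, organic content low, rounding high (predicts organic content high, not organic content low; predicts rounding low, not rounding high)
(C) reef margin — does not account for graded bedding
(D) tidal flat — graded bedding yes; ripple marks yes; bioturbation yes; organic content low yes; rounding high yes (through clast-supported → rounding high)
(E) deep marine turbidite — graded bedding NO; ripple marks NO; bioturbation yes; organic content low NO; rounding high yes
(D) is the only candidate with no mismatches.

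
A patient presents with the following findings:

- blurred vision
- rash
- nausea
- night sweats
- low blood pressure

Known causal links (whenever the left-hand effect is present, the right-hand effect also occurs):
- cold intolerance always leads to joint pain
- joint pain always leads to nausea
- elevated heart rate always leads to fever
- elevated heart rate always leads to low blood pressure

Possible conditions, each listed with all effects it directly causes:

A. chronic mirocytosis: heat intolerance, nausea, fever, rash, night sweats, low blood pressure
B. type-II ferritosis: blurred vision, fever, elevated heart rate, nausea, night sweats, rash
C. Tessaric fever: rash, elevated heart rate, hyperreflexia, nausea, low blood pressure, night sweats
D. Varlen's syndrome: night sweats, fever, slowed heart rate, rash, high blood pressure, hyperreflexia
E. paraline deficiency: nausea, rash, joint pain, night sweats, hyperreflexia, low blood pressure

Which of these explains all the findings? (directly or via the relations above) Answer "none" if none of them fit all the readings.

B

Per-candidate check:
(A) chronic mirocytosis — blurred vision -; rash +; nausea +; night sweats +; low blood pressure +
(B) type-II ferritosis — accounts for every observation (low blood pressure through elevated heart rate → low blood pressure)
(C) Tessaric fever — does not account for blurred vision
(D) Varlen's syndrome — fails on blurred vision, nausea, low blood pressure (predicts high blood pressure, not low blood pressure)
(E) paraline deficiency — blurred vision -; rash +; nausea +; night sweats +; low blood pressure +
(B) is the only candidate with no mismatches.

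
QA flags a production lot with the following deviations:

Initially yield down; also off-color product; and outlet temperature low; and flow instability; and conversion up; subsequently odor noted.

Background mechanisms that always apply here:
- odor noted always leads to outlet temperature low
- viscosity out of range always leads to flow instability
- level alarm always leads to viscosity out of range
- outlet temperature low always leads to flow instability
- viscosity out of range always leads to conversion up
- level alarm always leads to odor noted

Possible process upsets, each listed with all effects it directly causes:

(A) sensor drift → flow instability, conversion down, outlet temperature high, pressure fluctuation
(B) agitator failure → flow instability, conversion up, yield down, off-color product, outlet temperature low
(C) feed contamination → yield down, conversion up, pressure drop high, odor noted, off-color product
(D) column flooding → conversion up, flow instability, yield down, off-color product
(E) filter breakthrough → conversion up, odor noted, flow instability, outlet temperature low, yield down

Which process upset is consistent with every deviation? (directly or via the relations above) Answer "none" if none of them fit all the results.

C

Testing each hypothesis:
(A) sensor drift — yield down NO; off-color product NO; outlet temperature low NO; flow instability yes; conversion up NO; odor noted NO
(B) agitator failure — yield down yes; off-color product yes; outlet temperature low yes; flow instability yes; conversion up yes; odor noted NO
(C) feed contamination — accounts for every observation (outlet temperature low via odor noted → outlet temperature low)
(D) column flooding — does not account for outlet temperature low, odor noted
(E) filter breakthrough — yield down yes; off-color product NO; outlet temperature low yes; flow instability yes; conversion up yes; odor noted yes
(C) is the only candidate with no mismatches.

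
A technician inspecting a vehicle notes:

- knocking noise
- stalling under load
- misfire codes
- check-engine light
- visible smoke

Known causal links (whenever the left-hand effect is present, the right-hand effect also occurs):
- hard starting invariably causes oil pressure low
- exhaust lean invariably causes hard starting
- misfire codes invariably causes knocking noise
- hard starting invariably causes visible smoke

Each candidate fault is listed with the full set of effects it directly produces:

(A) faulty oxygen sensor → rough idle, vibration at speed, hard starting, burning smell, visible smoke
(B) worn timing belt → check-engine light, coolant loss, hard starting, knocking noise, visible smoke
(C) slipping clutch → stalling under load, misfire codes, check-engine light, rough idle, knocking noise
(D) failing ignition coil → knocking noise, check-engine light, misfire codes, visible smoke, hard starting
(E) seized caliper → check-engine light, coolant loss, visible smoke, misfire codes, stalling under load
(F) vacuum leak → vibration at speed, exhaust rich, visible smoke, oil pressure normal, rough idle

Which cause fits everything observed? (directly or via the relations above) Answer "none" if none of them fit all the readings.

Testing each hypothesis:
(A) faulty oxygen sensor — knocking noise NO; stalling under load NO; misfire codes NO; check-engine light NO; visible smoke yes
(B) worn timing belt — knocking noise yes; stalling under load NO; misfire codes NO; check-engine light yes; visible smoke yes
(C) slipping clutch — knocking noise yes; stalling under load yes; misfire codes yes; check-engine light yes; visible smoke NO
(D) failing ignition coil — does not account for stalling under load
(E) seized caliper — knocking noise yes (through misfire codes → knocking noise); stalling under load yes; misfire codes yes; check-engine light yes; visible smoke yes
(F) vacuum leak — knocking noise NO; stalling under load NO; misfire codes NO; check-engine light NO; visible smoke yes
Only (E) is consistent with every observation.

E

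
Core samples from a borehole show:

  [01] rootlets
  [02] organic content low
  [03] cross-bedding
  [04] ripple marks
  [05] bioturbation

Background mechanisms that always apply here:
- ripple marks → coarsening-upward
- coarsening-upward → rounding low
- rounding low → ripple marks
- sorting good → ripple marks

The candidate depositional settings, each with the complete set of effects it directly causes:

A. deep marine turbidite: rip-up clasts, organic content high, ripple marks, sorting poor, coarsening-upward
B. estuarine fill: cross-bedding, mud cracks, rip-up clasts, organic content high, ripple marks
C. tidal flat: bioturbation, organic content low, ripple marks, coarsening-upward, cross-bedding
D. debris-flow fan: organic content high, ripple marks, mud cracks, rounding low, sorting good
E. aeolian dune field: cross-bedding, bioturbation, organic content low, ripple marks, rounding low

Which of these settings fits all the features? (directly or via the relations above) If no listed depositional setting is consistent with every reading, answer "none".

none

For each candidate, compare predicted effects to what was observed:
(A) deep marine turbidite — fails on rootlets, organic content low, cross-bedding, bioturbation (predicts organic content high, not organic content low)
(B) estuarine fill — fails on rootlets, organic content low, bioturbation (predicts organic content high, not organic content low)
(C) tidal flat — does not account for rootlets
(D) debris-flow fan — fails on rootlets, organic content low, cross-bedding, bioturbation (predicts organic content high, not organic content low)
(E) aeolian dune field — rootlets miss; organic content low match; cross-bedding match; ripple marks match; bioturbation match
No candidate is consistent with all observations.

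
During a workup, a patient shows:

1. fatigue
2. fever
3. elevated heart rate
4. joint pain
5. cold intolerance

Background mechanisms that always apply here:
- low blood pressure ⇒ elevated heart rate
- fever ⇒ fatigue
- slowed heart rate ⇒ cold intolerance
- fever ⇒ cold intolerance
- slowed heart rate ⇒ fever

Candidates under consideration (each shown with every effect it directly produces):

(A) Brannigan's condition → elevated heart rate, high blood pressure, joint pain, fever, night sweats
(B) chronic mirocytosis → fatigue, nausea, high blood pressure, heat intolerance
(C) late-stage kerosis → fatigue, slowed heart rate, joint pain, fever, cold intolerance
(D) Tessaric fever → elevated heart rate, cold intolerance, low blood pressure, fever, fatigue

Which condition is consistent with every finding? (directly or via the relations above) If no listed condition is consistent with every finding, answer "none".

Testing each hypothesis:
(A) Brannigan's condition — fatigue match (via fever → fatigue); fever match; elevated heart rate match; joint pain match; cold intolerance match (via fever → cold intolerance)
(B) chronic mirocytosis — fatigue match; fever miss; elevated heart rate miss; joint pain miss; cold intolerance miss
(C) late-stage kerosis — fatigue match; fever match; elevated heart rate miss; joint pain match; cold intolerance match
(D) Tessaric fever — does not account for joint pain
(A) is the only candidate with no mismatches.

A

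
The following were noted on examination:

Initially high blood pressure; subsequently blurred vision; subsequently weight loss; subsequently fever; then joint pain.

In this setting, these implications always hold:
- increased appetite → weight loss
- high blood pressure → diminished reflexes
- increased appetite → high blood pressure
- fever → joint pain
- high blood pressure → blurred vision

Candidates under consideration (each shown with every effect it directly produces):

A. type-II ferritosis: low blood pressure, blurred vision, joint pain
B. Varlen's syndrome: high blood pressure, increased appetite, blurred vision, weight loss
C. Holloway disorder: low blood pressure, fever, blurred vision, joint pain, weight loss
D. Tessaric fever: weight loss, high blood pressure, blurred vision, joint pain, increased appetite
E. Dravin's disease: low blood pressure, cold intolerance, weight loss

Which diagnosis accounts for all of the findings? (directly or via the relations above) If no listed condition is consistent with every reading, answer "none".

none

Per-candidate check:
(A) type-II ferritosis — fails on high blood pressure, weight loss, fever (predicts low blood pressure, not high blood pressure)
(B) Varlen's syndrome — high blood pressure ✓; blurred vision ✓; weight loss ✓; fever ✗; joint pain ✗
(C) Holloway disorder — fails on high blood pressure (predicts low blood pressure, not high blood pressure)
(D) Tessaric fever — high blood pressure ✓; blurred vision ✓; weight loss ✓; fever ✗; joint pain ✓
(E) Dravin's disease — high blood pressure ✗; blurred vision ✗; weight loss ✓; fever ✗; joint pain ✗
Every candidate fails on at least one observation.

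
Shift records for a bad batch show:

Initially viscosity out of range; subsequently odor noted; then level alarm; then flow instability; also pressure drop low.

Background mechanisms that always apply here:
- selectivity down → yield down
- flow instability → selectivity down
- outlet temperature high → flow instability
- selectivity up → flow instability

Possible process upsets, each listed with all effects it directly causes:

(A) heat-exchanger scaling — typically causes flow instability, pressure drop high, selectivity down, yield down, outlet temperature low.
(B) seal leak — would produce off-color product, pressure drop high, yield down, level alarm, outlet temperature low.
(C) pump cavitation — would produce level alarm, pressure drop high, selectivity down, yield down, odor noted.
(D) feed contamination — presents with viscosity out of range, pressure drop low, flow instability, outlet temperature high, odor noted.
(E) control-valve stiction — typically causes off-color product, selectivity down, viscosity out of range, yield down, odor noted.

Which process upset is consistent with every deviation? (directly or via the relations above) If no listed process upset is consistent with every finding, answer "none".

none

Per-candidate check:
(A) heat-exchanger scaling — fails on viscosity out of range, odor noted, level alarm, pressure drop low (predicts pressure drop high, not pressure drop low)
(B) seal leak — fails on viscosity out of range, odor noted, flow instability, pressure drop low (predicts pressure drop high, not pressure drop low)
(C) pump cavitation — viscosity out of range NO; odor noted yes; level alarm yes; flow instability NO; pressure drop low NO
(D) feed contamination — viscosity out of range yes; odor noted yes; level alarm NO; flow instability yes; pressure drop low yes
(E) control-valve stiction — does not account for level alarm, flow instability, pressure drop low
No candidate is consistent with all observations.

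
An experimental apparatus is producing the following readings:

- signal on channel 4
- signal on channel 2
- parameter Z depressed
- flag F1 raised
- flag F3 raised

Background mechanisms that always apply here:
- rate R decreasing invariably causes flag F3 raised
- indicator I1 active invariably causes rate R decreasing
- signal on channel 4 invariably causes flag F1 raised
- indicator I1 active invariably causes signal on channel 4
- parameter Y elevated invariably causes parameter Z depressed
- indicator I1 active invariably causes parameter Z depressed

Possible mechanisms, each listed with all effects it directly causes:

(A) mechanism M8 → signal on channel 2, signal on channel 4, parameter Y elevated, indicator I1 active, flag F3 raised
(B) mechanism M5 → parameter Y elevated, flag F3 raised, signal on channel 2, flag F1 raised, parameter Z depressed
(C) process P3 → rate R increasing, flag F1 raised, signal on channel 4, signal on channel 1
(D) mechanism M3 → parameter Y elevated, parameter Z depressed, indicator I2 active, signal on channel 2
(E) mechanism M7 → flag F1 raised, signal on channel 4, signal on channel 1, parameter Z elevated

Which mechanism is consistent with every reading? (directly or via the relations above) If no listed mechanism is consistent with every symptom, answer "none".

A

Testing each hypothesis:
(A) mechanism M8 — accounts for every observation (parameter Z depressed via parameter Y elevated → parameter Z depressed)
(B) mechanism M5 — signal on channel 4 ✗; signal on channel 2 ✓; parameter Z depressed ✓; flag F1 raised ✓; flag F3 raised ✓
(C) process P3 — signal on channel 4 ✓; signal on channel 2 ✗; parameter Z depressed ✗; flag F1 raised ✓; flag F3 raised ✗
(D) mechanism M3 — signal on channel 4 ✗; signal on channel 2 ✓; parameter Z depressed ✓; flag F1 raised ✗; flag F3 raised ✗
(E) mechanism M7 — fails on signal on channel 2, parameter Z depressed, flag F3 raised (predicts parameter Z elevated, not parameter Z depressed)
(A) is the only candidate with no mismatches.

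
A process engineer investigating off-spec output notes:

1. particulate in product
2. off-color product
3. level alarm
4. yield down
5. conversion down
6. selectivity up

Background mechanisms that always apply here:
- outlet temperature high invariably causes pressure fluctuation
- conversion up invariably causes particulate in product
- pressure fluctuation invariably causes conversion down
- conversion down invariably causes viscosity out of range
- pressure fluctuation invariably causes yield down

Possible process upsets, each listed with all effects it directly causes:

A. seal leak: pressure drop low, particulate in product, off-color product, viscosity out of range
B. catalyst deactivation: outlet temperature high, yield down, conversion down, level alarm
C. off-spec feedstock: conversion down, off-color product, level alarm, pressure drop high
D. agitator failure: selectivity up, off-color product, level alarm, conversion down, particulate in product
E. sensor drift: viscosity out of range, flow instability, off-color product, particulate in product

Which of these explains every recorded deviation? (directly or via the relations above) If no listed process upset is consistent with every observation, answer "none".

none

Testing each hypothesis:
(A) seal leak — particulate in product +; off-color product +; level alarm -; yield down -; conversion down -; selectivity up -
(B) catalyst deactivation — particulate in product -; off-color product -; level alarm +; yield down +; conversion down +; selectivity up -
(C) off-spec feedstock — particulate in product -; off-color product +; level alarm +; yield down -; conversion down +; selectivity up -
(D) agitator failure — particulate in product +; off-color product +; level alarm +; yield down -; conversion down +; selectivity up +
(E) sensor drift — particulate in product +; off-color product +; level alarm -; yield down -; conversion down -; selectivity up -
None of the listed candidates fits everything.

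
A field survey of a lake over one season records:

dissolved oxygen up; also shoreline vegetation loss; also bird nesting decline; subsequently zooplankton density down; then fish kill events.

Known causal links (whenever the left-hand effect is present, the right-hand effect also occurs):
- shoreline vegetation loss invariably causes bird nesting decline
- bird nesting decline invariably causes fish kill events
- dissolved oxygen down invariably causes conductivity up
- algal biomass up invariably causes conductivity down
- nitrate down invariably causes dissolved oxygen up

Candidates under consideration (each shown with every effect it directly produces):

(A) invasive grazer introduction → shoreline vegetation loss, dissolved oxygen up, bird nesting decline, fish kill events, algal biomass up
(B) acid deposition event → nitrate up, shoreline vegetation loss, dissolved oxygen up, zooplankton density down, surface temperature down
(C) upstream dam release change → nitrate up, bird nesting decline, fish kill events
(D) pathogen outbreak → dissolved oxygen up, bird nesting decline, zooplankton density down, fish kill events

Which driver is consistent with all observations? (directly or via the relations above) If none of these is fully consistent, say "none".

Testing each hypothesis:
(A) invasive grazer introduction — dissolved oxygen up +; shoreline vegetation loss +; bird nesting decline +; zooplankton density down -; fish kill events +
(B) acid deposition event — dissolved oxygen up +; shoreline vegetation loss +; bird nesting decline + (via shoreline vegetation loss → bird nesting decline); zooplankton density down +; fish kill events + (via shoreline vegetation loss → bird nesting decline → fish kill events)
(C) upstream dam release change — does not account for dissolved oxygen up, shoreline vegetation loss, zooplankton density down
(D) pathogen outbreak — dissolved oxygen up +; shoreline vegetation loss -; bird nesting decline +; zooplankton density down +; fish kill events +
(B) alone accounts for all the evidence.

B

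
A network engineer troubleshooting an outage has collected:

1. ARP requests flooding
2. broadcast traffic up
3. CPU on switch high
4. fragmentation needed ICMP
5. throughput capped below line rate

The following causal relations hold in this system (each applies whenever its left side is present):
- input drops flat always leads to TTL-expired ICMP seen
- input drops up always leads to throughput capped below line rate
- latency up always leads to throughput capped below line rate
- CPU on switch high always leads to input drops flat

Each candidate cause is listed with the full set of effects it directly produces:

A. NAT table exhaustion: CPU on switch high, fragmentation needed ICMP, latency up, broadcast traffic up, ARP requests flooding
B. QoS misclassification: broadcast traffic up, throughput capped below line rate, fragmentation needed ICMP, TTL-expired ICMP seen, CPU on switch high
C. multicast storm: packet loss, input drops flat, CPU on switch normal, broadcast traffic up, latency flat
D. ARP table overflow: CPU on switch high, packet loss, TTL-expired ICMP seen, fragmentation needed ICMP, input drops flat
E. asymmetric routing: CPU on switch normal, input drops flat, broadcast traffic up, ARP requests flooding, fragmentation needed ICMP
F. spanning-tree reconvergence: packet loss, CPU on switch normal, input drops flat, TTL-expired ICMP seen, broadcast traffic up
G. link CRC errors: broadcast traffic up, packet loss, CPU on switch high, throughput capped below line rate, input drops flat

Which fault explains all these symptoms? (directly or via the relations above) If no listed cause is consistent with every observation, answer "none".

A

For each candidate, compare predicted effects to what was observed:
(A) NAT table exhaustion — accounts for every observation (throughput capped below line rate via latency up → throughput capped below line rate)
(B) QoS misclassification — does not account for ARP requests flooding
(C) multicast storm — fails on ARP requests flooding, CPU on switch high, fragmentation needed ICMP, throughput capped below line rate (predicts CPU on switch normal, not CPU on switch high)
(D) ARP table overflow — ARP requests flooding miss; broadcast traffic up miss; CPU on switch high match; fragmentation needed ICMP match; throughput capped below line rate miss
(E) asymmetric routing — ARP requests flooding match; broadcast traffic up match; CPU on switch high miss; fragmentation needed ICMP match; throughput capped below line rate miss
(F) spanning-tree reconvergence — fails on ARP requests flooding, CPU on switch high, fragmentation needed ICMP, throughput capped below line rate (predicts CPU on switch normal, not CPU on switch high)
(G) link CRC errors — ARP requests flooding miss; broadcast traffic up match; CPU on switch high match; fragmentation needed ICMP miss; throughput capped below line rate match
Only (A) is consistent with every observation.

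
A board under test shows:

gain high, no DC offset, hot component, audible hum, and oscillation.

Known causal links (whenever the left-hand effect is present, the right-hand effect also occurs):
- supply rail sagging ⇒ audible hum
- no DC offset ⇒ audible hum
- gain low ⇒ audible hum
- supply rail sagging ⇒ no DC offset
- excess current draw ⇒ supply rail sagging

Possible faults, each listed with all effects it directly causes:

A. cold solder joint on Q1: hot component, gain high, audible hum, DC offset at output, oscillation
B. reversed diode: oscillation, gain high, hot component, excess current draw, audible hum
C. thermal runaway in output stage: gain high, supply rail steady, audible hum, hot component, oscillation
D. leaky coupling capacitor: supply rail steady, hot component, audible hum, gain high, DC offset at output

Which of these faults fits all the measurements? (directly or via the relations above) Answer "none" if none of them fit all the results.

For each candidate, compare predicted effects to what was observed:
(A) cold solder joint on Q1 — gain high ✓; no DC offset ✗; hot component ✓; audible hum ✓; oscillation ✓
(B) reversed diode — accounts for every observation (no DC offset via excess current draw → supply rail sagging → no DC offset)
(C) thermal runaway in output stage — gain high ✓; no DC offset ✗; hot component ✓; audible hum ✓; oscillation ✓
(D) leaky coupling capacitor — gain high ✓; no DC offset ✗; hot component ✓; audible hum ✓; oscillation ✗
Only (B) is consistent with every observation.

B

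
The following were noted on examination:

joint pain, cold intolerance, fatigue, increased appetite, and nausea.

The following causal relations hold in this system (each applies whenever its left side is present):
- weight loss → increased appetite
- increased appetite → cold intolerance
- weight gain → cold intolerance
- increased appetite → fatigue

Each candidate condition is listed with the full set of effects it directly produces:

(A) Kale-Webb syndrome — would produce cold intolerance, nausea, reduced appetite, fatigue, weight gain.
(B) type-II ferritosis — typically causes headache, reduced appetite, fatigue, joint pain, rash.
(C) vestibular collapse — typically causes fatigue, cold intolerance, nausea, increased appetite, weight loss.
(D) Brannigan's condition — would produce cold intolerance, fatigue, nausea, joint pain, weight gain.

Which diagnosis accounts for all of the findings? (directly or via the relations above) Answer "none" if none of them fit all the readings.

none

Checking each candidate against the observations:
(A) Kale-Webb syndrome — joint pain ✗; cold intolerance ✓; fatigue ✓; increased appetite ✗; nausea ✓
(B) type-II ferritosis — fails on cold intolerance, increased appetite, nausea (predicts reduced appetite, not increased appetite)
(C) vestibular collapse — does not account for joint pain
(D) Brannigan's condition — joint pain ✓; cold intolerance ✓; fatigue ✓; increased appetite ✗; nausea ✓
No candidate is consistent with all observations.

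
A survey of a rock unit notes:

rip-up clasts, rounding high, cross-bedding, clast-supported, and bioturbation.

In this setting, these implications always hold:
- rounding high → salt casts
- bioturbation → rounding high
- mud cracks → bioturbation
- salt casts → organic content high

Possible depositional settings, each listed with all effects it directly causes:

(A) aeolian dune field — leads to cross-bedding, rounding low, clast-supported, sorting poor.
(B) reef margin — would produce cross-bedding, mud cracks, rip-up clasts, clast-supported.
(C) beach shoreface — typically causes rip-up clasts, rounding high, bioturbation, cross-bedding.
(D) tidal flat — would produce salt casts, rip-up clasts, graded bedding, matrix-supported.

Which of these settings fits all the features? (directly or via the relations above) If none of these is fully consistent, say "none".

B

Per-candidate check:
(A) aeolian dune field — fails on rip-up clasts, rounding high, bioturbation (predicts rounding low, not rounding high)
(B) reef margin — accounts for every observation (rounding high by mud cracks → bioturbation → rounding high)
(C) beach shoreface — does not account for clast-supported
(D) tidal flat — rip-up clasts +; rounding high -; cross-bedding -; clast-supported -; bioturbation -
(B) alone accounts for all the evidence.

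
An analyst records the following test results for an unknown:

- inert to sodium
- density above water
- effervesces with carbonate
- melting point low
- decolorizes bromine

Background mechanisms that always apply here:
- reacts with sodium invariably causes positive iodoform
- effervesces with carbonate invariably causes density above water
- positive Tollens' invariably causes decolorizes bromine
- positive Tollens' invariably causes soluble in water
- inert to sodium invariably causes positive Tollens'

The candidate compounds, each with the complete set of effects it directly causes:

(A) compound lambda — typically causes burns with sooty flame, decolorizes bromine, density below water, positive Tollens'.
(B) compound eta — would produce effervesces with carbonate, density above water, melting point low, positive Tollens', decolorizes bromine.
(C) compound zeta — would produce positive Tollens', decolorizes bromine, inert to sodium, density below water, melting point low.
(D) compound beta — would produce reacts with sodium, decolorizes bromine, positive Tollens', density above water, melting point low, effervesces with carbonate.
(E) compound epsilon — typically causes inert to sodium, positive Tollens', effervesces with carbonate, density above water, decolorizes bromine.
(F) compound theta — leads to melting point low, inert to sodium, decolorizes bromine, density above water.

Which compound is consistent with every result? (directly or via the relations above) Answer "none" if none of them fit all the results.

Testing each hypothesis:
(A) compound lambda — fails on inert to sodium, density above water, effervesces with carbonate, melting point low (predicts density below water, not density above water)
(B) compound eta — inert to sodium ✗; density above water ✓; effervesces with carbonate ✓; melting point low ✓; decolorizes bromine ✓
(C) compound zeta — inert to sodium ✓; density above water ✗; effervesces with carbonate ✗; melting point low ✓; decolorizes bromine ✓
(D) compound beta — fails on inert to sodium (predicts reacts with sodium, not inert to sodium)
(E) compound epsilon — does not account for melting point low
(F) compound theta — inert to sodium ✓; density above water ✓; effervesces with carbonate ✗; melting point low ✓; decolorizes bromine ✓
Every candidate fails on at least one observation.

none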